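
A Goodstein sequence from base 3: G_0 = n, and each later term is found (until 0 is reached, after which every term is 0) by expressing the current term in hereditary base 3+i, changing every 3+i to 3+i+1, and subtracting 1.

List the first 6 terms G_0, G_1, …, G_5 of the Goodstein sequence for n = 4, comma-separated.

4, 4, 4, 3, 2, 1

4 —HB3→ 3 + 1 —bump→ 4 + 1 = 5 —(−1)→ 4
4 —HB4→ 4 —bump→ 5 = 5 —(−1)→ 4
4 —HB5→ 4 —bump→ 4 = 4 —(−1)→ 3
3 —HB6→ 3 —bump→ 3 = 3 —(−1)→ 2
2 —HB7→ 2 —bump→ 2 = 2 —(−1)→ 1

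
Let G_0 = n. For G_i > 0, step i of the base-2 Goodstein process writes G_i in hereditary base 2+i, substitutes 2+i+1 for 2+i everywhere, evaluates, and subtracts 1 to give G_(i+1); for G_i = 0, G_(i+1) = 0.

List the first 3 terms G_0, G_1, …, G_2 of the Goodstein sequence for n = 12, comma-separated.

12, 107, 1065

(0) 12|_2 = 2^(2 + 1) + 2^2 ↦ 3^(3 + 1) + 3^3|_3 = 108 ⇒ 107
(1) 107|_3 = 3^(3 + 1) + 2·3^2 + 2·3 + 2 ↦ 4^(4 + 1) + 2·4^2 + 2·4 + 2|_4 = 1066 ⇒ 1065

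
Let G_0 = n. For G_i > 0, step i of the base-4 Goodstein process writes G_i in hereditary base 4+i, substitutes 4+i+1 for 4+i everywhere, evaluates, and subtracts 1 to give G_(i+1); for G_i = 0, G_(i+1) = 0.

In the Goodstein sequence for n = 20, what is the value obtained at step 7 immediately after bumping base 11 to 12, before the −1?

116

[0] 20 ≡ 4^2 + 4 (base 4). Lift 5: 30. −1: 29.
[1] 29 ≡ 5^2 + 4 (base 5). Lift 6: 40. −1: 39.
[2] 39 ≡ 6^2 + 3 (base 6). Lift 7: 52. −1: 51.
[3] 51 ≡ 7^2 + 2 (base 7). Lift 8: 66. −1: 65.
[4] 65 ≡ 8^2 + 1 (base 8). Lift 9: 82. −1: 81.
[5] 81 ≡ 9^2 (base 9). Lift 10: 100. −1: 99.
[6] 99 ≡ 9·10 + 9 (base 10). Lift 11: 108. −1: 107.
[7] 107 ≡ 9·11 + 8 (base 11). Lift 12: 116. −1: 115.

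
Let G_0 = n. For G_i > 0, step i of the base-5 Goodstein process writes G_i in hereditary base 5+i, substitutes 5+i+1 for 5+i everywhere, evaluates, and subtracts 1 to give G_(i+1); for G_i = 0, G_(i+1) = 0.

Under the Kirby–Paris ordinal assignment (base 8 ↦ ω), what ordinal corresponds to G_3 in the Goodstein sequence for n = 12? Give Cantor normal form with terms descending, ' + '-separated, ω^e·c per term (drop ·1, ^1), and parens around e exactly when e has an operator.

12 —HB5→ 2·5 + 2 —bump→ 2·6 + 2 = 14 —(−1)→ 13
13 —HB6→ 2·6 + 1 —bump→ 2·7 + 1 = 15 —(−1)→ 14
14 —HB7→ 2·7 —bump→ 2·8 = 16 —(−1)→ 15
15 —HB8→ 8 + 7 —bump→ 9 + 7 = 16 —(−1)→ 15

ω + 7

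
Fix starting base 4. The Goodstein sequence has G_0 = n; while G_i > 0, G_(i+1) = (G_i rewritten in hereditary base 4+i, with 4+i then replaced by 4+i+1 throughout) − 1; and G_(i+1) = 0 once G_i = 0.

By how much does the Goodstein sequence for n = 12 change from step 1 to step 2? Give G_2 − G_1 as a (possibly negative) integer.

1

[0] 12 ≡ 3·4 (base 4). Lift 5: 15. −1: 14.
[1] 14 ≡ 2·5 + 4 (base 5). Lift 6: 16. −1: 15.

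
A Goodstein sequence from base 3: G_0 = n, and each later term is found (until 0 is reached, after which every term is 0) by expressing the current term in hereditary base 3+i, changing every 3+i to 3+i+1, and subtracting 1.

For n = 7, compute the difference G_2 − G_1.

1

G_0=7  [base 3] 2·3 + 1  →[3↦4]→  2·4 + 1 = 9  −1 ⇒ G_1=8
G_1=8  [base 4] 2·4  →[4↦5]→  2·5 = 10  −1 ⇒ G_2=9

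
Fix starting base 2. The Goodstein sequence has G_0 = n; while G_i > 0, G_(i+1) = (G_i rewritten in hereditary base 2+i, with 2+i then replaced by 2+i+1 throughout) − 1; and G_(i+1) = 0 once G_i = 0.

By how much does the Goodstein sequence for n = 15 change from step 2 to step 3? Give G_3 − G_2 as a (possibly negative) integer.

17469

[0] 15 ≡ 2^(2 + 1) + 2^2 + 2 + 1 (base 2). Lift 3: 112. −1: 111.
[1] 111 ≡ 3^(3 + 1) + 3^3 + 3 (base 3). Lift 4: 1284. −1: 1283.
[2] 1283 ≡ 4^(4 + 1) + 4^4 + 3 (base 4). Lift 5: 18753. −1: 18752.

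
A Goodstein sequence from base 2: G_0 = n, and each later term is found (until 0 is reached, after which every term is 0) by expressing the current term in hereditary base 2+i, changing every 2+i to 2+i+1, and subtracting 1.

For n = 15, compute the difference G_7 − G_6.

G_0 = 15. HB_2(15) = 2^(2 + 1) + 2^2 + 2 + 1. Bump = 112. G_1 = 111.
G_1 = 111. HB_3(111) = 3^(3 + 1) + 3^3 + 3. Bump = 1284. G_2 = 1283.
G_2 = 1283. HB_4(1283) = 4^(4 + 1) + 4^4 + 3. Bump = 18753. G_3 = 18752.
G_3 = 18752. HB_5(18752) = 5^(5 + 1) + 5^5 + 2. Bump = 326594. G_4 = 326593.
G_4 = 326593. HB_6(326593) = 6^(6 + 1) + 6^6 + 1. Bump = 6588345. G_5 = 6588344.
G_5 = 6588344. HB_7(6588344) = 7^(7 + 1) + 7^7. Bump = 150994944. G_6 = 150994943.
G_6 = 150994943. HB_8(150994943) = 8^(8 + 1) + 7·8^7 + 7·8^6 + 7·8^5 + 7·8^4 + 7·8^3 + 7·8^2 + 7·8 + 7. Bump = 3524450281. G_7 = 3524450280.

3373455337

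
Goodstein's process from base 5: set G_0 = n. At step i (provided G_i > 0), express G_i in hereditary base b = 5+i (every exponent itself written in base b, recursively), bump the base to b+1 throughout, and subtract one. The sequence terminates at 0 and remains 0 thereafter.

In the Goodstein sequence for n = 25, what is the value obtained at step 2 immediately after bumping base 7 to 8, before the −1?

G_0=25  [base 5] 5^2  →[5↦6]→  6^2 = 36  −1 ⇒ G_1=35
G_1=35  [base 6] 5·6 + 5  →[6↦7]→  5·7 + 5 = 40  −1 ⇒ G_2=39

44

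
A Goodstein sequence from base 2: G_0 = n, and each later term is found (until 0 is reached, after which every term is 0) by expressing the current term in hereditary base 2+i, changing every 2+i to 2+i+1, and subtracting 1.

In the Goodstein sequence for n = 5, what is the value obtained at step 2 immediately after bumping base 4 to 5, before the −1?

468

step 0: 5 = 2^2 + 1; sub 3 for 2: 3^3 + 1; = 28; G_1 = 28−1 = 27
step 1: 27 = 3^3; sub 4 for 3: 4^4; = 256; G_2 = 256−1 = 255
step 2: 255 = 3·4^3 + 3·4^2 + 3·4 + 3; sub 5 for 4: 3·5^3 + 3·5^2 + 3·5 + 3; = 468; G_3 = 468−1 = 467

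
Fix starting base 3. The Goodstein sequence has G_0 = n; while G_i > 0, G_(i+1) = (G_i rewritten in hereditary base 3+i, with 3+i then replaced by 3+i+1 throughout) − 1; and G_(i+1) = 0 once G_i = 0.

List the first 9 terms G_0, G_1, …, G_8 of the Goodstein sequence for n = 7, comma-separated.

7 —HB3→ 2·3 + 1 —bump→ 2·4 + 1 = 9 —(−1)→ 8
8 —HB4→ 2·4 —bump→ 2·5 = 10 —(−1)→ 9
9 —HB5→ 5 + 4 —bump→ 6 + 4 = 10 —(−1)→ 9
9 —HB6→ 6 + 3 —bump→ 7 + 3 = 10 —(−1)→ 9
9 —HB7→ 7 + 2 —bump→ 8 + 2 = 10 —(−1)→ 9
9 —HB8→ 8 + 1 —bump→ 9 + 1 = 10 —(−1)→ 9
9 —HB9→ 9 —bump→ 10 = 10 —(−1)→ 9
9 —HB10→ 9 —bump→ 9 = 9 —(−1)→ 8

7, 8, 9, 9, 9, 9, 9, 9, 8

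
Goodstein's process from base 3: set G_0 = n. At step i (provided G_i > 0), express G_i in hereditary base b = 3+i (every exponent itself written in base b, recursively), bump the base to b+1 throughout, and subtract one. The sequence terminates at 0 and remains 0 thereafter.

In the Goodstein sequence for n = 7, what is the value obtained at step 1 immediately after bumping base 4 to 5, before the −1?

i=0: 7 = 2·3 + 1 (b=3); 3→4: 2·4 + 1 = 9; 9−1 = 8
i=1: 8 = 2·4 (b=4); 4→5: 2·5 = 10; 10−1 = 9

10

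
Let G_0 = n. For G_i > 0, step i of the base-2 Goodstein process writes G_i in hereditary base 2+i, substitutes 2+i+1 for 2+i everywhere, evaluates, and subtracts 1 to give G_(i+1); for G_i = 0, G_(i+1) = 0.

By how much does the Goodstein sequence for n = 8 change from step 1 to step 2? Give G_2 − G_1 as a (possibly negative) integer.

473

G_0 = 8. HB_2(8) = 2^(2 + 1). Bump = 81. G_1 = 80.
G_1 = 80. HB_3(80) = 2·3^3 + 2·3^2 + 2·3 + 2. Bump = 554. G_2 = 553.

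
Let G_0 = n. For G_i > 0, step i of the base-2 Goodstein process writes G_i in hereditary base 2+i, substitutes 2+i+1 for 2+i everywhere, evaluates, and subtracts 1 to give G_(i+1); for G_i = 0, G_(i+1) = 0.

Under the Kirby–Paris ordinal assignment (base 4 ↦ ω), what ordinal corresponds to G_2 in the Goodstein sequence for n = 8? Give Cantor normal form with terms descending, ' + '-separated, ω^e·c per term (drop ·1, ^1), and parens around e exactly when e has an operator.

step 0: 8 = 2^(2 + 1); sub 3 for 2: 3^(3 + 1); = 81; G_1 = 81−1 = 80
step 1: 80 = 2·3^3 + 2·3^2 + 2·3 + 2; sub 4 for 3: 2·4^4 + 2·4^2 + 2·4 + 2; = 554; G_2 = 554−1 = 553
step 2: 553 = 2·4^4 + 2·4^2 + 2·4 + 1; sub 5 for 4: 2·5^5 + 2·5^2 + 2·5 + 1; = 6311; G_3 = 6311−1 = 6310

ω^ω·2 + ω^2·2 + ω·2 + 1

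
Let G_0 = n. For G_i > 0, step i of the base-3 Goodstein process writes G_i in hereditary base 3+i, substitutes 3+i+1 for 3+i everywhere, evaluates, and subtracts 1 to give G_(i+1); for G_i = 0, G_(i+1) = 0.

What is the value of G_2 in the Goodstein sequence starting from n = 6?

7

(0) 6|_3 = 2·3 ↦ 2·4|_4 = 8 ⇒ 7
(1) 7|_4 = 4 + 3 ↦ 5 + 3|_5 = 8 ⇒ 7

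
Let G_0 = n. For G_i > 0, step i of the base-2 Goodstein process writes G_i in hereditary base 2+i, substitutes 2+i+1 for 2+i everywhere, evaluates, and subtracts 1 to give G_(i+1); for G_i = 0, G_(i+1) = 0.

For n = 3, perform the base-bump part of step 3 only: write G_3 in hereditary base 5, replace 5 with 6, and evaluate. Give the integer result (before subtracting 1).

(0) 3|_2 = 2 + 1 ↦ 3 + 1|_3 = 4 ⇒ 3
(1) 3|_3 = 3 ↦ 4|_4 = 4 ⇒ 3
(2) 3|_4 = 3 ↦ 3|_5 = 3 ⇒ 2
(3) 2|_5 = 2 ↦ 2|_6 = 2 ⇒ 1

2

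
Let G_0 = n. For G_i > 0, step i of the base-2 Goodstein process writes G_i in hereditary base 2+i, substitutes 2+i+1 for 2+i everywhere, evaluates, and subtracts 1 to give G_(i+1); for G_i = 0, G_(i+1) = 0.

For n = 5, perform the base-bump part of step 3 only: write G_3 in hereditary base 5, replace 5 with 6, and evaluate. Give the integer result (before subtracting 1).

G_0 = 5. HB_2(5) = 2^2 + 1. Bump = 28. G_1 = 27.
G_1 = 27. HB_3(27) = 3^3. Bump = 256. G_2 = 255.
G_2 = 255. HB_4(255) = 3·4^3 + 3·4^2 + 3·4 + 3. Bump = 468. G_3 = 467.

776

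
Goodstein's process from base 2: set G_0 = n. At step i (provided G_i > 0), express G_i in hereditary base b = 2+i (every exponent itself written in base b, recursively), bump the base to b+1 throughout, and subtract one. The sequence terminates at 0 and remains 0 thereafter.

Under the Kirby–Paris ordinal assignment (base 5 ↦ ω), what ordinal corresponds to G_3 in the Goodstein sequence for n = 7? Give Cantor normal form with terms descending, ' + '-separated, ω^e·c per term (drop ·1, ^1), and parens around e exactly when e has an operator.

G_0=7  [base 2] 2^2 + 2 + 1  →[2↦3]→  3^3 + 3 + 1 = 31  −1 ⇒ G_1=30
G_1=30  [base 3] 3^3 + 3  →[3↦4]→  4^4 + 4 = 260  −1 ⇒ G_2=259
G_2=259  [base 4] 4^4 + 3  →[4↦5]→  5^5 + 3 = 3128  −1 ⇒ G_3=3127
G_3=3127  [base 5] 5^5 + 2  →[5↦6]→  6^6 + 2 = 46658  −1 ⇒ G_4=46657

ω^ω + 2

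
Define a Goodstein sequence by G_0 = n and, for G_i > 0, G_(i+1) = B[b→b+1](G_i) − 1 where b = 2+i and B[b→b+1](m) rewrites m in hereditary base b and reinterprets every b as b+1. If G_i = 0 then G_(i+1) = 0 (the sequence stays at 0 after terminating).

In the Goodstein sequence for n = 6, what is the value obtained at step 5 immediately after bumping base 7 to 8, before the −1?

187244

(0) 6|_2 = 2^2 + 2 ↦ 3^3 + 3|_3 = 30 ⇒ 29
(1) 29|_3 = 3^3 + 2 ↦ 4^4 + 2|_4 = 258 ⇒ 257
(2) 257|_4 = 4^4 + 1 ↦ 5^5 + 1|_5 = 3126 ⇒ 3125
(3) 3125|_5 = 5^5 ↦ 6^6|_6 = 46656 ⇒ 46655
(4) 46655|_6 = 5·6^5 + 5·6^4 + 5·6^3 + 5·6^2 + 5·6 + 5 ↦ 5·7^5 + 5·7^4 + 5·7^3 + 5·7^2 + 5·7 + 5|_7 = 98040 ⇒ 98039
(5) 98039|_7 = 5·7^5 + 5·7^4 + 5·7^3 + 5·7^2 + 5·7 + 4 ↦ 5·8^5 + 5·8^4 + 5·8^3 + 5·8^2 + 5·8 + 4|_8 = 187244 ⇒ 187243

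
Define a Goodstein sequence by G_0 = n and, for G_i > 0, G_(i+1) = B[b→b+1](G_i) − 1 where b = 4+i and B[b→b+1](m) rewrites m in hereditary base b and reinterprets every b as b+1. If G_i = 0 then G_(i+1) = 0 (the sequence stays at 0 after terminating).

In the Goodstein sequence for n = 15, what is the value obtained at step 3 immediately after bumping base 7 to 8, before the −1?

base 4: 15 = 3·4 + 3; at 5: 3·5 + 3 = 18; next = 17
base 5: 17 = 3·5 + 2; at 6: 3·6 + 2 = 20; next = 19
base 6: 19 = 3·6 + 1; at 7: 3·7 + 1 = 22; next = 21
base 7: 21 = 3·7; at 8: 3·8 = 24; next = 23

24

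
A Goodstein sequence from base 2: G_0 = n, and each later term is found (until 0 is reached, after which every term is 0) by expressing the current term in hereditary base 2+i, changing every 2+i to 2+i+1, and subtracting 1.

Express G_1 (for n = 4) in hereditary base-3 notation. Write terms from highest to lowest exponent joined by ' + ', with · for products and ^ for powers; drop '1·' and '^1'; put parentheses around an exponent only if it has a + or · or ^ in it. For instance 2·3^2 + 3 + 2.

2·3^2 + 2·3 + 2

base 2: 4 = 2^2; at 3: 3^3 = 27; next = 26
base 3: 26 = 2·3^2 + 2·3 + 2; at 4: 2·4^2 + 2·4 + 2 = 42; next = 41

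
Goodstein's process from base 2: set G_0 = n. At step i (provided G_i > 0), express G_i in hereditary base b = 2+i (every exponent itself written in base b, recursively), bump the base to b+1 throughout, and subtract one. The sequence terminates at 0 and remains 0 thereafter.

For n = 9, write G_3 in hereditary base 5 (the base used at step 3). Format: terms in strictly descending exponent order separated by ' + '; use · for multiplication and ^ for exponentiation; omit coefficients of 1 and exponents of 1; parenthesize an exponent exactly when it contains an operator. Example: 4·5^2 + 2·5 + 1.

9 —HB2→ 2^(2 + 1) + 1 —bump→ 3^(3 + 1) + 1 = 82 —(−1)→ 81
81 —HB3→ 3^(3 + 1) —bump→ 4^(4 + 1) = 1024 —(−1)→ 1023
1023 —HB4→ 3·4^4 + 3·4^3 + 3·4^2 + 3·4 + 3 —bump→ 3·5^5 + 3·5^3 + 3·5^2 + 3·5 + 3 = 9843 —(−1)→ 9842
9842 —HB5→ 3·5^5 + 3·5^3 + 3·5^2 + 3·5 + 2 —bump→ 3·6^6 + 3·6^3 + 3·6^2 + 3·6 + 2 = 140744 —(−1)→ 140743

3·5^5 + 3·5^3 + 3·5^2 + 3·5 + 2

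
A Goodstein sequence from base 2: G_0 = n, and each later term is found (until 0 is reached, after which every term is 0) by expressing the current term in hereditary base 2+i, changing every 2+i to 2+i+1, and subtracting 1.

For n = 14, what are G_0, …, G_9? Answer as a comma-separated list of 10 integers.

14, 110, 1281, 18750, 326591, 5862840, 134404971, 3487116548, 100000555551, 3138429262496

[0] 14 ≡ 2^(2 + 1) + 2^2 + 2 (base 2). Lift 3: 111. −1: 110.
[1] 110 ≡ 3^(3 + 1) + 3^3 + 2 (base 3). Lift 4: 1282. −1: 1281.
[2] 1281 ≡ 4^(4 + 1) + 4^4 + 1 (base 4). Lift 5: 18751. −1: 18750.
[3] 18750 ≡ 5^(5 + 1) + 5^5 (base 5). Lift 6: 326592. −1: 326591.
[4] 326591 ≡ 6^(6 + 1) + 5·6^5 + 5·6^4 + 5·6^3 + 5·6^2 + 5·6 + 5 (base 6). Lift 7: 5862841. −1: 5862840.
[5] 5862840 ≡ 7^(7 + 1) + 5·7^5 + 5·7^4 + 5·7^3 + 5·7^2 + 5·7 + 4 (base 7). Lift 8: 134404972. −1: 134404971.
[6] 134404971 ≡ 8^(8 + 1) + 5·8^5 + 5·8^4 + 5·8^3 + 5·8^2 + 5·8 + 3 (base 8). Lift 9: 3487116549. −1: 3487116548.
[7] 3487116548 ≡ 9^(9 + 1) + 5·9^5 + 5·9^4 + 5·9^3 + 5·9^2 + 5·9 + 2 (base 9). Lift 10: 100000555552. −1: 100000555551.
[8] 100000555551 ≡ 10^(10 + 1) + 5·10^5 + 5·10^4 + 5·10^3 + 5·10^2 + 5·10 + 1 (base 10). Lift 11: 3138429262497. −1: 3138429262496.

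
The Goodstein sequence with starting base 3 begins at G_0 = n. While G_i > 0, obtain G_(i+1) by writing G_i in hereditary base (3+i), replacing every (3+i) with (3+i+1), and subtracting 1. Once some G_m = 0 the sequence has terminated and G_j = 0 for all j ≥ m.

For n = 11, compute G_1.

17

G_0=11  [base 3] 3^2 + 2  →[3↦4]→  4^2 + 2 = 18  −1 ⇒ G_1=17
G_1=17  [base 4] 4^2 + 1  →[4↦5]→  5^2 + 1 = 26  −1 ⇒ G_2=25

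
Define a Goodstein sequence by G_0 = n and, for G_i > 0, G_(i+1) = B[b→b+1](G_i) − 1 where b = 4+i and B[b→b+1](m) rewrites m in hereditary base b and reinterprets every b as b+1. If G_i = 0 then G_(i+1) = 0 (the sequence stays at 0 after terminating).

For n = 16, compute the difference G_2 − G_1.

3

step 0: 16 = 4^2; sub 5 for 4: 5^2; = 25; G_1 = 25−1 = 24
step 1: 24 = 4·5 + 4; sub 6 for 5: 4·6 + 4; = 28; G_2 = 28−1 = 27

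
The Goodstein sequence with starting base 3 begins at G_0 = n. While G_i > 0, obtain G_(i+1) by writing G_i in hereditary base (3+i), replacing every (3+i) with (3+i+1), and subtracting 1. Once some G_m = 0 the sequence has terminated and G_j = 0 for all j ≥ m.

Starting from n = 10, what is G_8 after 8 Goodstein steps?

41

i=0: 10 = 3^2 + 1 (b=3); 3→4: 4^2 + 1 = 17; 17−1 = 16
i=1: 16 = 4^2 (b=4); 4→5: 5^2 = 25; 25−1 = 24
i=2: 24 = 4·5 + 4 (b=5); 5→6: 4·6 + 4 = 28; 28−1 = 27
i=3: 27 = 4·6 + 3 (b=6); 6→7: 4·7 + 3 = 31; 31−1 = 30
i=4: 30 = 4·7 + 2 (b=7); 7→8: 4·8 + 2 = 34; 34−1 = 33
i=5: 33 = 4·8 + 1 (b=8); 8→9: 4·9 + 1 = 37; 37−1 = 36
i=6: 36 = 4·9 (b=9); 9→10: 4·10 = 40; 40−1 = 39
i=7: 39 = 3·10 + 9 (b=10); 10→11: 3·11 + 9 = 42; 42−1 = 41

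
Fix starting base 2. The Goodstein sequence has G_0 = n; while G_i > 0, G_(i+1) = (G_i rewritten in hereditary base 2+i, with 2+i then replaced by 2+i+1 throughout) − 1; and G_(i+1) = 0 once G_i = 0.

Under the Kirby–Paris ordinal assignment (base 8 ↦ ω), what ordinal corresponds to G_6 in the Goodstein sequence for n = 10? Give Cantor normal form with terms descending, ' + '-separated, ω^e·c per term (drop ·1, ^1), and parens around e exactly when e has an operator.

ω^ω·5 + ω^5·5 + ω^4·5 + ω^3·5 + ω^2·5 + ω·5 + 3

G_0=10  [base 2] 2^(2 + 1) + 2  →[2↦3]→  3^(3 + 1) + 3 = 84  −1 ⇒ G_1=83
G_1=83  [base 3] 3^(3 + 1) + 2  →[3↦4]→  4^(4 + 1) + 2 = 1026  −1 ⇒ G_2=1025
G_2=1025  [base 4] 4^(4 + 1) + 1  →[4↦5]→  5^(5 + 1) + 1 = 15626  −1 ⇒ G_3=15625
G_3=15625  [base 5] 5^(5 + 1)  →[5↦6]→  6^(6 + 1) = 279936  −1 ⇒ G_4=279935
G_4=279935  [base 6] 5·6^6 + 5·6^5 + 5·6^4 + 5·6^3 + 5·6^2 + 5·6 + 5  →[6↦7]→  5·7^7 + 5·7^5 + 5·7^4 + 5·7^3 + 5·7^2 + 5·7 + 5 = 4215755  −1 ⇒ G_5=4215754
G_5=4215754  [base 7] 5·7^7 + 5·7^5 + 5·7^4 + 5·7^3 + 5·7^2 + 5·7 + 4  →[7↦8]→  5·8^8 + 5·8^5 + 5·8^4 + 5·8^3 + 5·8^2 + 5·8 + 4 = 84073324  −1 ⇒ G_6=84073323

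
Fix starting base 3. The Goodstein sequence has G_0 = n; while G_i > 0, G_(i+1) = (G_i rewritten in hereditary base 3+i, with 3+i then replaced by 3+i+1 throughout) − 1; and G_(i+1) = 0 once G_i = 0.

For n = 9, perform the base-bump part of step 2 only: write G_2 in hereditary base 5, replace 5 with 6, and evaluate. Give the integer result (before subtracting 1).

20

i=0: 9 = 3^2 (b=3); 3→4: 4^2 = 16; 16−1 = 15
i=1: 15 = 3·4 + 3 (b=4); 4→5: 3·5 + 3 = 18; 18−1 = 17
i=2: 17 = 3·5 + 2 (b=5); 5→6: 3·6 + 2 = 20; 20−1 = 19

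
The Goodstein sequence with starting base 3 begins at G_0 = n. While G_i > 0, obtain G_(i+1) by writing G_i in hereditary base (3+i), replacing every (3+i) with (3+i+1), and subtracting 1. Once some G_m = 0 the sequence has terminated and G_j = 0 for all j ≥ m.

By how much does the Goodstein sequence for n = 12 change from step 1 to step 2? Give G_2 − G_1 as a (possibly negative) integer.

[0] 12 ≡ 3^2 + 3 (base 3). Lift 4: 20. −1: 19.
[1] 19 ≡ 4^2 + 3 (base 4). Lift 5: 28. −1: 27.

8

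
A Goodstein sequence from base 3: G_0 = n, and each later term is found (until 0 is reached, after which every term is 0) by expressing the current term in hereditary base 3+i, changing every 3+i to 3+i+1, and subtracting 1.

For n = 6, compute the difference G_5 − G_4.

(0) 6|_3 = 2·3 ↦ 2·4|_4 = 8 ⇒ 7
(1) 7|_4 = 4 + 3 ↦ 5 + 3|_5 = 8 ⇒ 7
(2) 7|_5 = 5 + 2 ↦ 6 + 2|_6 = 8 ⇒ 7
(3) 7|_6 = 6 + 1 ↦ 7 + 1|_7 = 8 ⇒ 7
(4) 7|_7 = 7 ↦ 8|_8 = 8 ⇒ 7

0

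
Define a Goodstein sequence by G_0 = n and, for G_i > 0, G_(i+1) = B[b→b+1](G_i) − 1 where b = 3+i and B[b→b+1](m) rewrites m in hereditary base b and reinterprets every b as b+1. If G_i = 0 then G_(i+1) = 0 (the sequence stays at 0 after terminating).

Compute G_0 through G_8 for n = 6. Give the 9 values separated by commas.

6, 7, 7, 7, 7, 7, 6, 5, 4

[0] 6 ≡ 2·3 (base 3). Lift 4: 8. −1: 7.
[1] 7 ≡ 4 + 3 (base 4). Lift 5: 8. −1: 7.
[2] 7 ≡ 5 + 2 (base 5). Lift 6: 8. −1: 7.
[3] 7 ≡ 6 + 1 (base 6). Lift 7: 8. −1: 7.
[4] 7 ≡ 7 (base 7). Lift 8: 8. −1: 7.
[5] 7 ≡ 7 (base 8). Lift 9: 7. −1: 6.
[6] 6 ≡ 6 (base 9). Lift 10: 6. −1: 5.
[7] 5 ≡ 5 (base 10). Lift 11: 5. −1: 4.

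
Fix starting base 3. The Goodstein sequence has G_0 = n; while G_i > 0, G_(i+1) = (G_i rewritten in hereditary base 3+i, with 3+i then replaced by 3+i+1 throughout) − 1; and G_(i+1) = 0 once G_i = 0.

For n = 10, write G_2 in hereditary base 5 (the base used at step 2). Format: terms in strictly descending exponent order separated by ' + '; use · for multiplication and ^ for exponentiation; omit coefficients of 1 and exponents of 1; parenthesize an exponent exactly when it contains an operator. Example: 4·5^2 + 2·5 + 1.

[0] 10 ≡ 3^2 + 1 (base 3). Lift 4: 17. −1: 16.
[1] 16 ≡ 4^2 (base 4). Lift 5: 25. −1: 24.

4·5 + 4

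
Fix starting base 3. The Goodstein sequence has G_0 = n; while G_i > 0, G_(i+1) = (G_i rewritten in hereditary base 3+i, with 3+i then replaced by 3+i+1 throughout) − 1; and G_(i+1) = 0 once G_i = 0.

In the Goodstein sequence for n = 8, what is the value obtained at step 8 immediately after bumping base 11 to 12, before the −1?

12

8 —HB3→ 2·3 + 2 —bump→ 2·4 + 2 = 10 —(−1)→ 9
9 —HB4→ 2·4 + 1 —bump→ 2·5 + 1 = 11 —(−1)→ 10
10 —HB5→ 2·5 —bump→ 2·6 = 12 —(−1)→ 11
11 —HB6→ 6 + 5 —bump→ 7 + 5 = 12 —(−1)→ 11
11 —HB7→ 7 + 4 —bump→ 8 + 4 = 12 —(−1)→ 11
11 —HB8→ 8 + 3 —bump→ 9 + 3 = 12 —(−1)→ 11
11 —HB9→ 9 + 2 —bump→ 10 + 2 = 12 —(−1)→ 11
11 —HB10→ 10 + 1 —bump→ 11 + 1 = 12 —(−1)→ 11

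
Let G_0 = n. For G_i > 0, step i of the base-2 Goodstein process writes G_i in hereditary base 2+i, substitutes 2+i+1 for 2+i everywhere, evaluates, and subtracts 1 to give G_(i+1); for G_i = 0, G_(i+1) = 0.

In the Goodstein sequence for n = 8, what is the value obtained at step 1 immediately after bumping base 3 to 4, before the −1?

554

(0) 8|_2 = 2^(2 + 1) ↦ 3^(3 + 1)|_3 = 81 ⇒ 80
(1) 80|_3 = 2·3^3 + 2·3^2 + 2·3 + 2 ↦ 2·4^4 + 2·4^2 + 2·4 + 2|_4 = 554 ⇒ 553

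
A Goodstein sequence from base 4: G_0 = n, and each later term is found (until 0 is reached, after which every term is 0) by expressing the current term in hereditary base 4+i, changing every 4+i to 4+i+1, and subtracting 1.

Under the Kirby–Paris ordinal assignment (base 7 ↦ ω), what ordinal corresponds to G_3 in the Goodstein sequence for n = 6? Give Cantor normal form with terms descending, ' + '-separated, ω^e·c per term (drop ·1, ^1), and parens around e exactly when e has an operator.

6

G_0 = 6. HB_4(6) = 4 + 2. Bump = 7. G_1 = 6.
G_1 = 6. HB_5(6) = 5 + 1. Bump = 7. G_2 = 6.
G_2 = 6. HB_6(6) = 6. Bump = 7. G_3 = 6.
G_3 = 6. HB_7(6) = 6. Bump = 6. G_4 = 5.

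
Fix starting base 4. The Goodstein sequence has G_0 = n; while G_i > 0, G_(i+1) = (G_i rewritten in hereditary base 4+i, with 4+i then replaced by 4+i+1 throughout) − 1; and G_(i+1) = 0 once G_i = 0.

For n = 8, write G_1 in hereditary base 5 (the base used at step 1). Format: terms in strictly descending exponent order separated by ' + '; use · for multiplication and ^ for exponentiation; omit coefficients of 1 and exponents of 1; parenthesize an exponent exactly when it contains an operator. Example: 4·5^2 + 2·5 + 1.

i=0: 8 = 2·4 (b=4); 4→5: 2·5 = 10; 10−1 = 9
i=1: 9 = 5 + 4 (b=5); 5→6: 6 + 4 = 10; 10−1 = 9

5 + 4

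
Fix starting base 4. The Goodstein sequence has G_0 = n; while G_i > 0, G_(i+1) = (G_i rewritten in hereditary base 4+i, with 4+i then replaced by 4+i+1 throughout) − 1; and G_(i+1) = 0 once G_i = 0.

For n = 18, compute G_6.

step 0: 18 = 4^2 + 2; sub 5 for 4: 5^2 + 2; = 27; G_1 = 27−1 = 26
step 1: 26 = 5^2 + 1; sub 6 for 5: 6^2 + 1; = 37; G_2 = 37−1 = 36
step 2: 36 = 6^2; sub 7 for 6: 7^2; = 49; G_3 = 49−1 = 48
step 3: 48 = 6·7 + 6; sub 8 for 7: 6·8 + 6; = 54; G_4 = 54−1 = 53
step 4: 53 = 6·8 + 5; sub 9 for 8: 6·9 + 5; = 59; G_5 = 59−1 = 58
step 5: 58 = 6·9 + 4; sub 10 for 9: 6·10 + 4; = 64; G_6 = 64−1 = 63
step 6: 63 = 6·10 + 3; sub 11 for 10: 6·11 + 3; = 69; G_7 = 69−1 = 68

63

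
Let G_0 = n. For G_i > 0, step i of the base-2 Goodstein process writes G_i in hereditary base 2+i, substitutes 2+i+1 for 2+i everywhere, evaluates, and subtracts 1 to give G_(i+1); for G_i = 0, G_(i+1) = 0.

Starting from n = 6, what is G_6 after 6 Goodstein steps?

187243

[0] 6 ≡ 2^2 + 2 (base 2). Lift 3: 30. −1: 29.
[1] 29 ≡ 3^3 + 2 (base 3). Lift 4: 258. −1: 257.
[2] 257 ≡ 4^4 + 1 (base 4). Lift 5: 3126. −1: 3125.
[3] 3125 ≡ 5^5 (base 5). Lift 6: 46656. −1: 46655.
[4] 46655 ≡ 5·6^5 + 5·6^4 + 5·6^3 + 5·6^2 + 5·6 + 5 (base 6). Lift 7: 98040. −1: 98039.
[5] 98039 ≡ 5·7^5 + 5·7^4 + 5·7^3 + 5·7^2 + 5·7 + 4 (base 7). Lift 8: 187244. −1: 187243.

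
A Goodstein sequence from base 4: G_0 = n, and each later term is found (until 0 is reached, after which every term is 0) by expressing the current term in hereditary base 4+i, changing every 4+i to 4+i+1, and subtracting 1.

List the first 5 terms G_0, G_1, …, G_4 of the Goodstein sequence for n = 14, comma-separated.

(0) 14|_4 = 3·4 + 2 ↦ 3·5 + 2|_5 = 17 ⇒ 16
(1) 16|_5 = 3·5 + 1 ↦ 3·6 + 1|_6 = 19 ⇒ 18
(2) 18|_6 = 3·6 ↦ 3·7|_7 = 21 ⇒ 20
(3) 20|_7 = 2·7 + 6 ↦ 2·8 + 6|_8 = 22 ⇒ 21

14, 16, 18, 20, 21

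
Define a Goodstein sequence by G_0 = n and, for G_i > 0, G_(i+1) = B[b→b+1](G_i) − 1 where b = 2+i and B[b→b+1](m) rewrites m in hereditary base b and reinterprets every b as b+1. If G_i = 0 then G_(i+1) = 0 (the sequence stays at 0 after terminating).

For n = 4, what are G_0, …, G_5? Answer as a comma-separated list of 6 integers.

4, 26, 41, 60, 83, 109

(0) 4|_2 = 2^2 ↦ 3^3|_3 = 27 ⇒ 26
(1) 26|_3 = 2·3^2 + 2·3 + 2 ↦ 2·4^2 + 2·4 + 2|_4 = 42 ⇒ 41
(2) 41|_4 = 2·4^2 + 2·4 + 1 ↦ 2·5^2 + 2·5 + 1|_5 = 61 ⇒ 60
(3) 60|_5 = 2·5^2 + 2·5 ↦ 2·6^2 + 2·6|_6 = 84 ⇒ 83
(4) 83|_6 = 2·6^2 + 6 + 5 ↦ 2·7^2 + 7 + 5|_7 = 110 ⇒ 109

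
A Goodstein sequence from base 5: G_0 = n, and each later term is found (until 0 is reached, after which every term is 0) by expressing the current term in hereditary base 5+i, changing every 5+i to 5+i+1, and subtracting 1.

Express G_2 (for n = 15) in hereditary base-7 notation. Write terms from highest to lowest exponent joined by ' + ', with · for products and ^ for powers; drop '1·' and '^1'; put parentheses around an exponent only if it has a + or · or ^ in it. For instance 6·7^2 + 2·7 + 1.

base 5: 15 = 3·5; at 6: 3·6 = 18; next = 17
base 6: 17 = 2·6 + 5; at 7: 2·7 + 5 = 19; next = 18
base 7: 18 = 2·7 + 4; at 8: 2·8 + 4 = 20; next = 19

2·7 + 4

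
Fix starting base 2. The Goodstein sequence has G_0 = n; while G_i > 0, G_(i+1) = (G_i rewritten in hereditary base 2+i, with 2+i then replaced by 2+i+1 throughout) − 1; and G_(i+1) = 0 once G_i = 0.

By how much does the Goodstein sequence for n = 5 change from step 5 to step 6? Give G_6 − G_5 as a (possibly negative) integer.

554

[0] 5 ≡ 2^2 + 1 (base 2). Lift 3: 28. −1: 27.
[1] 27 ≡ 3^3 (base 3). Lift 4: 256. −1: 255.
[2] 255 ≡ 3·4^3 + 3·4^2 + 3·4 + 3 (base 4). Lift 5: 468. −1: 467.
[3] 467 ≡ 3·5^3 + 3·5^2 + 3·5 + 2 (base 5). Lift 6: 776. −1: 775.
[4] 775 ≡ 3·6^3 + 3·6^2 + 3·6 + 1 (base 6). Lift 7: 1198. −1: 1197.
[5] 1197 ≡ 3·7^3 + 3·7^2 + 3·7 (base 7). Lift 8: 1752. −1: 1751.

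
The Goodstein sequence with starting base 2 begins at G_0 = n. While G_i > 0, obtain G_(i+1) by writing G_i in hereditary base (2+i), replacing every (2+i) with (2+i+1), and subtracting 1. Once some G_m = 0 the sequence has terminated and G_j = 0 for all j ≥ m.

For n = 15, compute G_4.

step 0: 15 = 2^(2 + 1) + 2^2 + 2 + 1; sub 3 for 2: 3^(3 + 1) + 3^3 + 3 + 1; = 112; G_1 = 112−1 = 111
step 1: 111 = 3^(3 + 1) + 3^3 + 3; sub 4 for 3: 4^(4 + 1) + 4^4 + 4; = 1284; G_2 = 1284−1 = 1283
step 2: 1283 = 4^(4 + 1) + 4^4 + 3; sub 5 for 4: 5^(5 + 1) + 5^5 + 3; = 18753; G_3 = 18753−1 = 18752
step 3: 18752 = 5^(5 + 1) + 5^5 + 2; sub 6 for 5: 6^(6 + 1) + 6^6 + 2; = 326594; G_4 = 326594−1 = 326593
step 4: 326593 = 6^(6 + 1) + 6^6 + 1; sub 7 for 6: 7^(7 + 1) + 7^7 + 1; = 6588345; G_5 = 6588345−1 = 6588344

326593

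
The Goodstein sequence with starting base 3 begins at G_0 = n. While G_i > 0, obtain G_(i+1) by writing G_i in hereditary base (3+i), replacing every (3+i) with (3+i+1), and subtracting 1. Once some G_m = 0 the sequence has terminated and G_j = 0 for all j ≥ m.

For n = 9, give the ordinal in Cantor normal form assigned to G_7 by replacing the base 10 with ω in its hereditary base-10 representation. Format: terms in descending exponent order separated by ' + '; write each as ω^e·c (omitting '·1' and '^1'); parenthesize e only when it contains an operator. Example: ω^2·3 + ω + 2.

step 0: 9 = 3^2; sub 4 for 3: 4^2; = 16; G_1 = 16−1 = 15
step 1: 15 = 3·4 + 3; sub 5 for 4: 3·5 + 3; = 18; G_2 = 18−1 = 17
step 2: 17 = 3·5 + 2; sub 6 for 5: 3·6 + 2; = 20; G_3 = 20−1 = 19
step 3: 19 = 3·6 + 1; sub 7 for 6: 3·7 + 1; = 22; G_4 = 22−1 = 21
step 4: 21 = 3·7; sub 8 for 7: 3·8; = 24; G_5 = 24−1 = 23
step 5: 23 = 2·8 + 7; sub 9 for 8: 2·9 + 7; = 25; G_6 = 25−1 = 24
step 6: 24 = 2·9 + 6; sub 10 for 9: 2·10 + 6; = 26; G_7 = 26−1 = 25
step 7: 25 = 2·10 + 5; sub 11 for 10: 2·11 + 5; = 27; G_8 = 27−1 = 26

ω·2 + 5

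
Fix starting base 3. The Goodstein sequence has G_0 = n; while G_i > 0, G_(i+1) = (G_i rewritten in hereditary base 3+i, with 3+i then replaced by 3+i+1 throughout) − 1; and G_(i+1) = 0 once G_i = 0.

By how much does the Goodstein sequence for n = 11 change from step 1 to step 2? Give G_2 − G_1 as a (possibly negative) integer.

G_0 = 11. HB_3(11) = 3^2 + 2. Bump = 18. G_1 = 17.
G_1 = 17. HB_4(17) = 4^2 + 1. Bump = 26. G_2 = 25.

8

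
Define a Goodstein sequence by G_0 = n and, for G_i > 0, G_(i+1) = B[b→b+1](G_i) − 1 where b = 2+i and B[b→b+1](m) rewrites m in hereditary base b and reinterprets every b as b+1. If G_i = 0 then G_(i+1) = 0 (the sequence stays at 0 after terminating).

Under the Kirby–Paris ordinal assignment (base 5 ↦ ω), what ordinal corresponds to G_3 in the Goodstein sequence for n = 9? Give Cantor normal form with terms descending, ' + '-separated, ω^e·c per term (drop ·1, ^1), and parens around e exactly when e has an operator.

step 0: 9 = 2^(2 + 1) + 1; sub 3 for 2: 3^(3 + 1) + 1; = 82; G_1 = 82−1 = 81
step 1: 81 = 3^(3 + 1); sub 4 for 3: 4^(4 + 1); = 1024; G_2 = 1024−1 = 1023
step 2: 1023 = 3·4^4 + 3·4^3 + 3·4^2 + 3·4 + 3; sub 5 for 4: 3·5^5 + 3·5^3 + 3·5^2 + 3·5 + 3; = 9843; G_3 = 9843−1 = 9842
step 3: 9842 = 3·5^5 + 3·5^3 + 3·5^2 + 3·5 + 2; sub 6 for 5: 3·6^6 + 3·6^3 + 3·6^2 + 3·6 + 2; = 140744; G_4 = 140744−1 = 140743

ω^ω·3 + ω^3·3 + ω^2·3 + ω·3 + 2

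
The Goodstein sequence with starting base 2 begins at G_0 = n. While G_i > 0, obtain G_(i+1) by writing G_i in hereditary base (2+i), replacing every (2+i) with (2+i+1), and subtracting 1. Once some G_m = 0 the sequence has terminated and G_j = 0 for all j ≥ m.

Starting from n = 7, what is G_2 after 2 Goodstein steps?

259

[0] 7 ≡ 2^2 + 2 + 1 (base 2). Lift 3: 31. −1: 30.
[1] 30 ≡ 3^3 + 3 (base 3). Lift 4: 260. −1: 259.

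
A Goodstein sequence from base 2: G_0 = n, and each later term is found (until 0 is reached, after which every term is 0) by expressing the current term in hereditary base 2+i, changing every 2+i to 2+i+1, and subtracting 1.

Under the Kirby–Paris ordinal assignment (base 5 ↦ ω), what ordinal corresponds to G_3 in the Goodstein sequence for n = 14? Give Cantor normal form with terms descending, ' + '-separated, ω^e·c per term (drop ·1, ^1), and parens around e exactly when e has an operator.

ω^(ω + 1) + ω^ω

[0] 14 ≡ 2^(2 + 1) + 2^2 + 2 (base 2). Lift 3: 111. −1: 110.
[1] 110 ≡ 3^(3 + 1) + 3^3 + 2 (base 3). Lift 4: 1282. −1: 1281.
[2] 1281 ≡ 4^(4 + 1) + 4^4 + 1 (base 4). Lift 5: 18751. −1: 18750.
[3] 18750 ≡ 5^(5 + 1) + 5^5 (base 5). Lift 6: 326592. −1: 326591.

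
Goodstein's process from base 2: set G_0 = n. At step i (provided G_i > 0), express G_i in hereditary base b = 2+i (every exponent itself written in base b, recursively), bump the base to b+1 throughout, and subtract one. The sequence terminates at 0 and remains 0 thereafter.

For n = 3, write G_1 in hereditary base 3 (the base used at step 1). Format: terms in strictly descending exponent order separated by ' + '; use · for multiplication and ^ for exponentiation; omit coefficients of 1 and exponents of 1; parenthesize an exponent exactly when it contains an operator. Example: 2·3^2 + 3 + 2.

base 2: 3 = 2 + 1; at 3: 3 + 1 = 4; next = 3
base 3: 3 = 3; at 4: 4 = 4; next = 3

3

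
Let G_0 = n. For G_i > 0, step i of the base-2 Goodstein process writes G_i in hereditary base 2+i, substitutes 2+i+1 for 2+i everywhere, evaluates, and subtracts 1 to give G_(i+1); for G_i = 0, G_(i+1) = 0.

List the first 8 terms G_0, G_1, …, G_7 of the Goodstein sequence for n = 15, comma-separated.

15, 111, 1283, 18752, 326593, 6588344, 150994943, 3524450280

[0] 15 ≡ 2^(2 + 1) + 2^2 + 2 + 1 (base 2). Lift 3: 112. −1: 111.
[1] 111 ≡ 3^(3 + 1) + 3^3 + 3 (base 3). Lift 4: 1284. −1: 1283.
[2] 1283 ≡ 4^(4 + 1) + 4^4 + 3 (base 4). Lift 5: 18753. −1: 18752.
[3] 18752 ≡ 5^(5 + 1) + 5^5 + 2 (base 5). Lift 6: 326594. −1: 326593.
[4] 326593 ≡ 6^(6 + 1) + 6^6 + 1 (base 6). Lift 7: 6588345. −1: 6588344.
[5] 6588344 ≡ 7^(7 + 1) + 7^7 (base 7). Lift 8: 150994944. −1: 150994943.
[6] 150994943 ≡ 8^(8 + 1) + 7·8^7 + 7·8^6 + 7·8^5 + 7·8^4 + 7·8^3 + 7·8^2 + 7·8 + 7 (base 8). Lift 9: 3524450281. −1: 3524450280.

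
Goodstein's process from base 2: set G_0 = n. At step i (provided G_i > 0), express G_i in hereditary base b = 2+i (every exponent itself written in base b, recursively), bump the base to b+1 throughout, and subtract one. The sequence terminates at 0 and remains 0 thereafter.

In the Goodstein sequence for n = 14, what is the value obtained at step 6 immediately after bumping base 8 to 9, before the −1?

3487116549

[0] 14 ≡ 2^(2 + 1) + 2^2 + 2 (base 2). Lift 3: 111. −1: 110.
[1] 110 ≡ 3^(3 + 1) + 3^3 + 2 (base 3). Lift 4: 1282. −1: 1281.
[2] 1281 ≡ 4^(4 + 1) + 4^4 + 1 (base 4). Lift 5: 18751. −1: 18750.
[3] 18750 ≡ 5^(5 + 1) + 5^5 (base 5). Lift 6: 326592. −1: 326591.
[4] 326591 ≡ 6^(6 + 1) + 5·6^5 + 5·6^4 + 5·6^3 + 5·6^2 + 5·6 + 5 (base 6). Lift 7: 5862841. −1: 5862840.
[5] 5862840 ≡ 7^(7 + 1) + 5·7^5 + 5·7^4 + 5·7^3 + 5·7^2 + 5·7 + 4 (base 7). Lift 8: 134404972. −1: 134404971.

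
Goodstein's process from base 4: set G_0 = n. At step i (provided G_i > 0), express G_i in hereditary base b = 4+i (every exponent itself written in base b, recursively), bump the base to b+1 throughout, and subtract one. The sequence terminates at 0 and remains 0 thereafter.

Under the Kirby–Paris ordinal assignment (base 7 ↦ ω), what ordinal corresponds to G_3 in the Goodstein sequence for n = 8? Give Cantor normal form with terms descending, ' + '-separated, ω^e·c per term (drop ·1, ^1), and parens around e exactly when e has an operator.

base 4: 8 = 2·4; at 5: 2·5 = 10; next = 9
base 5: 9 = 5 + 4; at 6: 6 + 4 = 10; next = 9
base 6: 9 = 6 + 3; at 7: 7 + 3 = 10; next = 9
base 7: 9 = 7 + 2; at 8: 8 + 2 = 10; next = 9

ω + 2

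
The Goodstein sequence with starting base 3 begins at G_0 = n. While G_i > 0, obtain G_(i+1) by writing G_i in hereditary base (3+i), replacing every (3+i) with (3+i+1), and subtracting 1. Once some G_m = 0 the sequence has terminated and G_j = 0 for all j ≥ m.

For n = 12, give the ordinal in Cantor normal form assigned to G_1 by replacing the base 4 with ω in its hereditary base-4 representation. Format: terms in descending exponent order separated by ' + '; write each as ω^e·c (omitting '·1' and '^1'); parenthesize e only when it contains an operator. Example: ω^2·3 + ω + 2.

12 —HB3→ 3^2 + 3 —bump→ 4^2 + 4 = 20 —(−1)→ 19
19 —HB4→ 4^2 + 3 —bump→ 5^2 + 3 = 28 —(−1)→ 27

ω^2 + 3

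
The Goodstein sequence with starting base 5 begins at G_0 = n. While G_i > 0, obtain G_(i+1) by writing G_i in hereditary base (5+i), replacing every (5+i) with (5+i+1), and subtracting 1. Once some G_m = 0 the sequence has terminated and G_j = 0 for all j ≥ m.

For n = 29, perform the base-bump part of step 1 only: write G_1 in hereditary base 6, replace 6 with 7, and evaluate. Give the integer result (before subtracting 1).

G_0=29  [base 5] 5^2 + 4  →[5↦6]→  6^2 + 4 = 40  −1 ⇒ G_1=39
G_1=39  [base 6] 6^2 + 3  →[6↦7]→  7^2 + 3 = 52  −1 ⇒ G_2=51

52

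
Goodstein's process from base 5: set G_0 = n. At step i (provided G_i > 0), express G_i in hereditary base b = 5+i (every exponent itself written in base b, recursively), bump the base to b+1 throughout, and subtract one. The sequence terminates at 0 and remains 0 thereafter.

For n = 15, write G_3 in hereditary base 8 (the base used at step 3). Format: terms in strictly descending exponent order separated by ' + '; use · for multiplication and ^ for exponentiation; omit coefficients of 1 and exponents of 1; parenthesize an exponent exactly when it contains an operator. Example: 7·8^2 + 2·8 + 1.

2·8 + 3

G_0=15  [base 5] 3·5  →[5↦6]→  3·6 = 18  −1 ⇒ G_1=17
G_1=17  [base 6] 2·6 + 5  →[6↦7]→  2·7 + 5 = 19  −1 ⇒ G_2=18
G_2=18  [base 7] 2·7 + 4  →[7↦8]→  2·8 + 4 = 20  −1 ⇒ G_3=19
G_3=19  [base 8] 2·8 + 3  →[8↦9]→  2·9 + 3 = 21  −1 ⇒ G_4=20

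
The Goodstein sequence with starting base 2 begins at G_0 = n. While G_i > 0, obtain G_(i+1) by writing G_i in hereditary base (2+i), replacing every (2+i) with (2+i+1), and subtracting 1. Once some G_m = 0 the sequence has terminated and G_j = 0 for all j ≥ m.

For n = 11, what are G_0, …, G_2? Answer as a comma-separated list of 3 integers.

G_0=11  [base 2] 2^(2 + 1) + 2 + 1  →[2↦3]→  3^(3 + 1) + 3 + 1 = 85  −1 ⇒ G_1=84
G_1=84  [base 3] 3^(3 + 1) + 3  →[3↦4]→  4^(4 + 1) + 4 = 1028  −1 ⇒ G_2=1027

11, 84, 1027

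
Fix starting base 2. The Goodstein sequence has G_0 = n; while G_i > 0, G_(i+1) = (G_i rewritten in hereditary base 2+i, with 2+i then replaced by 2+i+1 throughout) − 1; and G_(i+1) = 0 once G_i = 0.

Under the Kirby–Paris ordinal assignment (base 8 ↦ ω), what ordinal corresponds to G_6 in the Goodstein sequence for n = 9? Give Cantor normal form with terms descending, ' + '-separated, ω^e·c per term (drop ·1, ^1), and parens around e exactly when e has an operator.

9 —HB2→ 2^(2 + 1) + 1 —bump→ 3^(3 + 1) + 1 = 82 —(−1)→ 81
81 —HB3→ 3^(3 + 1) —bump→ 4^(4 + 1) = 1024 —(−1)→ 1023
1023 —HB4→ 3·4^4 + 3·4^3 + 3·4^2 + 3·4 + 3 —bump→ 3·5^5 + 3·5^3 + 3·5^2 + 3·5 + 3 = 9843 —(−1)→ 9842
9842 —HB5→ 3·5^5 + 3·5^3 + 3·5^2 + 3·5 + 2 —bump→ 3·6^6 + 3·6^3 + 3·6^2 + 3·6 + 2 = 140744 —(−1)→ 140743
140743 —HB6→ 3·6^6 + 3·6^3 + 3·6^2 + 3·6 + 1 —bump→ 3·7^7 + 3·7^3 + 3·7^2 + 3·7 + 1 = 2471827 —(−1)→ 2471826
2471826 —HB7→ 3·7^7 + 3·7^3 + 3·7^2 + 3·7 —bump→ 3·8^8 + 3·8^3 + 3·8^2 + 3·8 = 50333400 —(−1)→ 50333399

ω^ω·3 + ω^3·3 + ω^2·3 + ω·2 + 7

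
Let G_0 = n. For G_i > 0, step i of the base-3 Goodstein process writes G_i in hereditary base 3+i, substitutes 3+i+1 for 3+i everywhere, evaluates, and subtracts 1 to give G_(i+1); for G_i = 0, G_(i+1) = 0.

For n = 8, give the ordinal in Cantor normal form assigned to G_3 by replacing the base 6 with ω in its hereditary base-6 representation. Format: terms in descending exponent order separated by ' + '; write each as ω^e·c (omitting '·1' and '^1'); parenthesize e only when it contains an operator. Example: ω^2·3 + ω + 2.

8 —HB3→ 2·3 + 2 —bump→ 2·4 + 2 = 10 —(−1)→ 9
9 —HB4→ 2·4 + 1 —bump→ 2·5 + 1 = 11 —(−1)→ 10
10 —HB5→ 2·5 —bump→ 2·6 = 12 —(−1)→ 11

ω + 5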